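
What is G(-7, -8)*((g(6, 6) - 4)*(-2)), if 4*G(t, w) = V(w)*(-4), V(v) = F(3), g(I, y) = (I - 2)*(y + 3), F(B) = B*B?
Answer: 576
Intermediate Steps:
F(B) = B**2
g(I, y) = (-2 + I)*(3 + y)
V(v) = 9 (V(v) = 3**2 = 9)
G(t, w) = -9 (G(t, w) = (9*(-4))/4 = (1/4)*(-36) = -9)
G(-7, -8)*((g(6, 6) - 4)*(-2)) = -9*((-6 - 2*6 + 3*6 + 6*6) - 4)*(-2) = -9*((-6 - 12 + 18 + 36) - 4)*(-2) = -9*(36 - 4)*(-2) = -288*(-2) = -9*(-64) = 576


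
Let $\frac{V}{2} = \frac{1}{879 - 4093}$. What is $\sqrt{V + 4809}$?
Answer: $\frac{\sqrt{12418995634}}{1607} \approx 69.347$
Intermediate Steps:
$V = - \frac{1}{1607}$ ($V = \frac{2}{879 - 4093} = \frac{2}{-3214} = 2 \left(- \frac{1}{3214}\right) = - \frac{1}{1607} \approx -0.00062228$)
$\sqrt{V + 4809} = \sqrt{- \frac{1}{1607} + 4809} = \sqrt{\frac{7728062}{1607}} = \frac{\sqrt{12418995634}}{1607}$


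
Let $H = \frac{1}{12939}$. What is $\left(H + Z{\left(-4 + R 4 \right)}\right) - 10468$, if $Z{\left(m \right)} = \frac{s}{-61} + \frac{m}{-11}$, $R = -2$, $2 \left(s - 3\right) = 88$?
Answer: $- \frac{90881115736}{8682069} \approx -10468.0$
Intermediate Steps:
$s = 47$ ($s = 3 + \frac{1}{2} \cdot 88 = 3 + 44 = 47$)
$Z{\left(m \right)} = - \frac{47}{61} - \frac{m}{11}$ ($Z{\left(m \right)} = \frac{47}{-61} + \frac{m}{-11} = 47 \left(- \frac{1}{61}\right) + m \left(- \frac{1}{11}\right) = - \frac{47}{61} - \frac{m}{11}$)
$H = \frac{1}{12939} \approx 7.7286 \cdot 10^{-5}$
$\left(H + Z{\left(-4 + R 4 \right)}\right) - 10468 = \left(\frac{1}{12939} - \left(\frac{47}{61} + \frac{-4 - 8}{11}\right)\right) - 10468 = \left(\frac{1}{12939} - - \frac{215}{671}\right) - 10468 = \left(\frac{1}{12939} + \left(- \frac{47}{61} + \frac{12}{11}\right)\right) - 10468 = \left(\frac{1}{12939} + \frac{215}{671}\right) - 10468 = \frac{2782556}{8682069} - 10468 = - \frac{90881115736}{8682069}$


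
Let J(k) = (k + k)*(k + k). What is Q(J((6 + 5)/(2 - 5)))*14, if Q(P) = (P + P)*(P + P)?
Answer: 13118336/81 ≈ 1.6195e+5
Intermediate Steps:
J(k) = 4*k² (J(k) = (2*k)*(2*k) = 4*k²)
Q(P) = 4*P² (Q(P) = (2*P)*(2*P) = 4*P²)
Q(J((6 + 5)/(2 - 5)))*14 = (4*(4*((6 + 5)/(2 - 5))²)²)*14 = (4*(4*(11/(-3))²)²)*14 = (4*(4*(11*(-⅓))²)²)*14 = (4*(4*(-11/3)²)²)*14 = (4*(4*(121/9))²)*14 = (4*(484/9)²)*14 = (4*(234256/81))*14 = (937024/81)*14 = 13118336/81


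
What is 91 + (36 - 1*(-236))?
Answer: 363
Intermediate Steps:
91 + (36 - 1*(-236)) = 91 + (36 + 236) = 91 + 272 = 363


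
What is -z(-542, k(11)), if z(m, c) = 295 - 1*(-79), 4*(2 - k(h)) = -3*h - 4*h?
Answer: -374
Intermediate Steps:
k(h) = 2 + 7*h/4 (k(h) = 2 - (-3*h - 4*h)/4 = 2 - (-7)*h/4 = 2 + 7*h/4)
z(m, c) = 374 (z(m, c) = 295 + 79 = 374)
-z(-542, k(11)) = -1*374 = -374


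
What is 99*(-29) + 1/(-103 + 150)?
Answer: -134936/47 ≈ -2871.0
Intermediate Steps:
99*(-29) + 1/(-103 + 150) = -2871 + 1/47 = -134936/47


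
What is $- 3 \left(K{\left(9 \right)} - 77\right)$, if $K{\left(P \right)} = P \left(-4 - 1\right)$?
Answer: $366$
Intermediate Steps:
$K{\left(P \right)} = - 5 P$ ($K{\left(P \right)} = P \left(-5\right) = - 5 P$)
$- 3 \left(K{\left(9 \right)} - 77\right) = - 3 \left(\left(-5\right) 9 - 77\right) = - 3 \left(-45 - 77\right) = \left(-3\right) \left(-122\right) = 366$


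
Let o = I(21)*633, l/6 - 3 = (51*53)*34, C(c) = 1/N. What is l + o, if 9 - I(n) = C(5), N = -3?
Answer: 557338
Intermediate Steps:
C(c) = -1/3 (C(c) = 1/(-3) = -1/3)
I(n) = 28/3 (I(n) = 9 - 1*(-1/3) = 9 + 1/3 = 28/3)
l = 551430 (l = 18 + 6*((51*53)*34) = 18 + 6*(2703*34) = 18 + 6*91902 = 18 + 551412 = 551430)
o = 5908 (o = (28/3)*633 = 5908)
l + o = 551430 + 5908 = 557338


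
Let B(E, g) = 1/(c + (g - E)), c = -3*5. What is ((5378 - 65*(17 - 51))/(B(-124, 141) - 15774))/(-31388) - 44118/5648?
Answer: -97515200092361/12483950558296 ≈ -7.8112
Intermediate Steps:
c = -15
B(E, g) = 1/(-15 + g - E) (B(E, g) = 1/(-15 + (g - E)) = 1/(-15 + g - E))
((5378 - 65*(17 - 51))/(B(-124, 141) - 15774))/(-31388) - 44118/5648 = ((5378 - 65*(17 - 51))/(1/(-15 + 141 - 1*(-124)) - 15774))/(-31388) - 44118/5648 = ((5378 - 65*(-34))/(1/(-15 + 141 + 124) - 15774))*(-1/31388) - 44118*1/5648 = ((5378 + 2210)/(1/250 - 15774))*(-1/31388) - 22059/2824 = (7588/(1/250 - 15774))*(-1/31388) - 22059/2824 = (7588/(-3943499/250))*(-1/31388) - 22059/2824 = (7588*(-250/3943499))*(-1/31388) - 22059/2824 = -271000/563357*(-1/31388) - 22059/2824 = 67750/4420662379 - 22059/2824 = -97515200092361/12483950558296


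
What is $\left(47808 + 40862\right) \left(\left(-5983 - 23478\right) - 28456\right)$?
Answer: $-5135500390$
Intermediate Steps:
$\left(47808 + 40862\right) \left(\left(-5983 - 23478\right) - 28456\right) = 88670 \left(\left(-5983 - 23478\right) - 28456\right) = 88670 \left(-29461 - 28456\right) = 88670 \left(-57917\right) = -5135500390$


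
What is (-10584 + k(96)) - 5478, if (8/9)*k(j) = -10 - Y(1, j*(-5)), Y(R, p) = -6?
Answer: -32133/2 ≈ -16067.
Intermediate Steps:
k(j) = -9/2 (k(j) = 9*(-10 - 1*(-6))/8 = 9*(-10 + 6)/8 = (9/8)*(-4) = -9/2)
(-10584 + k(96)) - 5478 = (-10584 - 9/2) - 5478 = -21177/2 - 5478 = -32133/2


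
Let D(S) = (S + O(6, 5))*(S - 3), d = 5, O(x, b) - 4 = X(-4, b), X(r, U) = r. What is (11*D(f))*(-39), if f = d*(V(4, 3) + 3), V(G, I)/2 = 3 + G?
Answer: -2990130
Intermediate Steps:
O(x, b) = 0 (O(x, b) = 4 - 4 = 0)
V(G, I) = 6 + 2*G (V(G, I) = 2*(3 + G) = 6 + 2*G)
f = 85 (f = 5*((6 + 2*4) + 3) = 5*((6 + 8) + 3) = 5*(14 + 3) = 5*17 = 85)
D(S) = S*(-3 + S) (D(S) = (S + 0)*(S - 3) = S*(-3 + S))
(11*D(f))*(-39) = (11*(85*(-3 + 85)))*(-39) = (11*(85*82))*(-39) = (11*6970)*(-39) = 76670*(-39) = -2990130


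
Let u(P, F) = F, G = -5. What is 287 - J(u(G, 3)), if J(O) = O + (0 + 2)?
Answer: 282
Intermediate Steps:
J(O) = 2 + O (J(O) = O + 2 = 2 + O)
287 - J(u(G, 3)) = 287 - (2 + 3) = 287 - 1*5 = 287 - 5 = 282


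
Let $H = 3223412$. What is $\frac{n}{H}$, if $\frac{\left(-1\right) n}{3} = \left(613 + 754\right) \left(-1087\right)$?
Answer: $\frac{4457787}{3223412} \approx 1.3829$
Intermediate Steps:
$n = 4457787$ ($n = - 3 \left(613 + 754\right) \left(-1087\right) = - 3 \cdot 1367 \left(-1087\right) = \left(-3\right) \left(-1485929\right) = 4457787$)
$\frac{n}{H} = \frac{4457787}{3223412}$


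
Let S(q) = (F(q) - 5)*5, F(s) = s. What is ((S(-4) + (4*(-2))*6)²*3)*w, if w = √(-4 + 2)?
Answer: 25947*I*√2 ≈ 36695.0*I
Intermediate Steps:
w = I*√2 (w = √(-2) = I*√2 ≈ 1.4142*I)
S(q) = -25 + 5*q (S(q) = (q - 5)*5 = (-5 + q)*5 = -25 + 5*q)
((S(-4) + (4*(-2))*6)²*3)*w = (((-25 + 5*(-4)) + (4*(-2))*6)²*3)*(I*√2) = (((-25 - 20) - 8*6)²*3)*(I*√2) = ((-45 - 48)²*3)*(I*√2) = ((-93)²*3)*(I*√2) = (8649*3)*(I*√2) = 25947*(I*√2) = 25947*I*√2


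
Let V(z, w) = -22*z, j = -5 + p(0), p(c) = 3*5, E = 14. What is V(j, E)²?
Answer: 48400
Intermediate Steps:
p(c) = 15
j = 10 (j = -5 + 15 = 10)
V(j, E)² = (-22*10)² = (-220)² = 48400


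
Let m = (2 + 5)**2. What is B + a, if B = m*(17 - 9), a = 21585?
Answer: 21977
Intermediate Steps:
m = 49 (m = 7**2 = 49)
B = 392 (B = 49*(17 - 9) = 49*8 = 392)
B + a = 392 + 21585 = 21977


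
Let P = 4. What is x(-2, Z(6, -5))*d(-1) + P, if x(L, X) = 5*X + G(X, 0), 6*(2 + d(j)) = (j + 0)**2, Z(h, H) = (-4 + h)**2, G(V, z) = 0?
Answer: -98/3 ≈ -32.667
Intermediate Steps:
d(j) = -2 + j**2/6 (d(j) = -2 + (j + 0)**2/6 = -2 + j**2/6)
x(L, X) = 5*X (x(L, X) = 5*X + 0 = 5*X)
x(-2, Z(6, -5))*d(-1) + P = (5*(-4 + 6)**2)*(-2 + (1/6)*(-1)**2) + 4 = (5*2**2)*(-2 + (1/6)*1) + 4 = (5*4)*(-2 + 1/6) + 4 = 20*(-11/6) + 4 = -110/3 + 4 = -98/3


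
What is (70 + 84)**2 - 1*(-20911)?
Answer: 44627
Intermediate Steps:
(70 + 84)**2 - 1*(-20911) = 154**2 + 20911 = 23716 + 20911 = 44627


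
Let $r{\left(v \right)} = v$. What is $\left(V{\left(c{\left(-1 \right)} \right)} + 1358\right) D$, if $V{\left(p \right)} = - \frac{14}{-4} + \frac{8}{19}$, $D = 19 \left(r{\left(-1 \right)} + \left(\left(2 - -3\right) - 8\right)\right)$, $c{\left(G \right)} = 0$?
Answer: $-103506$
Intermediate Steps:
$D = -76$ ($D = 19 \left(-1 + \left(\left(2 - -3\right) - 8\right)\right) = 19 \left(-1 + \left(\left(2 + 3\right) - 8\right)\right) = 19 \left(-1 + \left(5 - 8\right)\right) = 19 \left(-1 - 3\right) = 19 \left(-4\right) = -76$)
$V{\left(p \right)} = \frac{149}{38}$ ($V{\left(p \right)} = \left(-14\right) \left(- \frac{1}{4}\right) + 8 \cdot \frac{1}{19} = \frac{7}{2} + \frac{8}{19} = \frac{149}{38}$)
$\left(V{\left(c{\left(-1 \right)} \right)} + 1358\right) D = \left(\frac{149}{38} + 1358\right) \left(-76\right) = \frac{51753}{38} \left(-76\right) = -103506$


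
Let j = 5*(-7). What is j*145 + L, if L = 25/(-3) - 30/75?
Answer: -76256/15 ≈ -5083.7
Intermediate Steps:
j = -35
L = -131/15 (L = 25*(-1/3) - 30*1/75 = -25/3 - 2/5 = -131/15 ≈ -8.7333)
j*145 + L = -35*145 - 131/15 = -5075 - 131/15 = -76256/15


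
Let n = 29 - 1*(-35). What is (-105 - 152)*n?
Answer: -16448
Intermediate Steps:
n = 64 (n = 29 + 35 = 64)
(-105 - 152)*n = (-105 - 152)*64 = -257*64 = -16448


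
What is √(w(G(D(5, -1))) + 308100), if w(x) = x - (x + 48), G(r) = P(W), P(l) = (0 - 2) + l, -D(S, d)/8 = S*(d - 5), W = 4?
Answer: 6*√8557 ≈ 555.02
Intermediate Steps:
D(S, d) = -8*S*(-5 + d) (D(S, d) = -8*S*(d - 5) = -8*S*(-5 + d))
P(l) = -2 + l
G(r) = 2 (G(r) = -2 + 4 = 2)
w(x) = -48 (w(x) = x - (48 + x) = x + (-48 - x) = -48)
√(w(G(D(5, -1))) + 308100) = √(-48 + 308100) = √308052 = 6*√8557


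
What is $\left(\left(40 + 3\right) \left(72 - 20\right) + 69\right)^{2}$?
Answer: $5313025$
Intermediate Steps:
$\left(\left(40 + 3\right) \left(72 - 20\right) + 69\right)^{2} = \left(43 \cdot 52 + 69\right)^{2} = \left(2236 + 69\right)^{2} = 2305^{2} = 5313025$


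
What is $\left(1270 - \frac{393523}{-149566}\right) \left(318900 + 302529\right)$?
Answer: $\frac{118284251868147}{149566} \approx 7.9085 \cdot 10^{8}$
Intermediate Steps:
$\left(1270 - \frac{393523}{-149566}\right) \left(318900 + 302529\right) = \left(1270 - - \frac{393523}{149566}\right) 621429 = \left(1270 + \frac{393523}{149566}\right) 621429 = \frac{190342343}{149566} \cdot 621429 = \frac{118284251868147}{149566}$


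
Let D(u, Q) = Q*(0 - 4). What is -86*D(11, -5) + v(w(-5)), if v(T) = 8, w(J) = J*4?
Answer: -1712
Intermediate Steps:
D(u, Q) = -4*Q (D(u, Q) = Q*(-4) = -4*Q)
w(J) = 4*J
-86*D(11, -5) + v(w(-5)) = -(-344)*(-5) + 8 = -86*20 + 8 = -1720 + 8 = -1712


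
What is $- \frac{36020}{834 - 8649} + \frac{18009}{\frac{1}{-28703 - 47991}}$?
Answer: $- \frac{2158787843294}{1563} \approx -1.3812 \cdot 10^{9}$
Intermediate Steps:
$- \frac{36020}{834 - 8649} + \frac{18009}{\frac{1}{-28703 - 47991}} = - \frac{36020}{-7815} + \frac{18009}{\frac{1}{-76694}} = \left(-36020\right) \left(- \frac{1}{7815}\right) + \frac{18009}{- \frac{1}{76694}} = \frac{7204}{1563} + 18009 \left(-76694\right) = \frac{7204}{1563} - 1381182246 = - \frac{2158787843294}{1563}$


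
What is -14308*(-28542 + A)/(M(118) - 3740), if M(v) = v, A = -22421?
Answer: -364589302/1811 ≈ -2.0132e+5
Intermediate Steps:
-14308*(-28542 + A)/(M(118) - 3740) = -14308*(-28542 - 22421)/(118 - 3740) = -14308/((-3622/(-50963))) = -14308/((-3622*(-1/50963))) = -14308/3622/50963 = -14308*50963/3622 = -364589302/1811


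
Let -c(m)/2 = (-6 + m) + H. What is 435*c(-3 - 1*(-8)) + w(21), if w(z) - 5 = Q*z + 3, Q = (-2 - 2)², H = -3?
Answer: 3824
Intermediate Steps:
c(m) = 18 - 2*m (c(m) = -2*((-6 + m) - 3) = -2*(-9 + m) = 18 - 2*m)
Q = 16 (Q = (-4)² = 16)
w(z) = 8 + 16*z (w(z) = 5 + (16*z + 3) = 5 + (3 + 16*z) = 8 + 16*z)
435*c(-3 - 1*(-8)) + w(21) = 435*(18 - 2*(-3 - 1*(-8))) + (8 + 16*21) = 435*(18 - 2*(-3 + 8)) + (8 + 336) = 435*(18 - 2*5) + 344 = 435*(18 - 10) + 344 = 435*8 + 344 = 3480 + 344 = 3824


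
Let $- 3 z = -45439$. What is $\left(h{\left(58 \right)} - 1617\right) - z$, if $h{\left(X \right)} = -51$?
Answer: $- \frac{50443}{3} \approx -16814.0$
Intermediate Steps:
$z = \frac{45439}{3}$ ($z = \left(- \frac{1}{3}\right) \left(-45439\right) = \frac{45439}{3} \approx 15146.0$)
$\left(h{\left(58 \right)} - 1617\right) - z = \left(-51 - 1617\right) - \frac{45439}{3} = -1668 - \frac{45439}{3} = - \frac{50443}{3}$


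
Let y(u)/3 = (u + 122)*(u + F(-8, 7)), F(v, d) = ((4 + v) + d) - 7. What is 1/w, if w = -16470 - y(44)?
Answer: -1/36390 ≈ -2.7480e-5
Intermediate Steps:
F(v, d) = -3 + d + v (F(v, d) = (4 + d + v) - 7 = -3 + d + v)
y(u) = 3*(-4 + u)*(122 + u) (y(u) = 3*((u + 122)*(u + (-3 + 7 - 8))) = 3*((122 + u)*(u - 4)) = 3*((122 + u)*(-4 + u)) = 3*((-4 + u)*(122 + u)) = 3*(-4 + u)*(122 + u))
w = -36390 (w = -16470 - (-1464 + 3*44² + 354*44) = -16470 - (-1464 + 3*1936 + 15576) = -16470 - (-1464 + 5808 + 15576) = -16470 - 1*19920 = -16470 - 19920 = -36390)
1/w = 1/(-36390) = -1/36390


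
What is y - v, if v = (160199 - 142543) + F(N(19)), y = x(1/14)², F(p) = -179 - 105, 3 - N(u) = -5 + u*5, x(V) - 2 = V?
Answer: -3404071/196 ≈ -17368.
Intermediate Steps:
x(V) = 2 + V
N(u) = 8 - 5*u (N(u) = 3 - (-5 + u*5) = 3 - (-5 + 5*u) = 3 + (5 - 5*u) = 8 - 5*u)
F(p) = -284
y = 841/196 (y = (2 + 1/14)² = (29/14)² = 841/196 ≈ 4.2908)
v = 17372 (v = (160199 - 142543) - 284 = 17656 - 284 = 17372)
y - v = 841/196 - 1*17372 = 841/196 - 17372 = -3404071/196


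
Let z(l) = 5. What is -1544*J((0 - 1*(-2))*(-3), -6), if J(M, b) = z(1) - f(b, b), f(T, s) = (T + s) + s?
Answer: -35512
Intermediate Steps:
f(T, s) = T + 2*s
J(M, b) = 5 - 3*b (J(M, b) = 5 - (b + 2*b) = 5 - 3*b)
-1544*J((0 - 1*(-2))*(-3), -6) = -1544*(5 - 3*(-6)) = -1544*(5 + 18) = -1544*23 = -35512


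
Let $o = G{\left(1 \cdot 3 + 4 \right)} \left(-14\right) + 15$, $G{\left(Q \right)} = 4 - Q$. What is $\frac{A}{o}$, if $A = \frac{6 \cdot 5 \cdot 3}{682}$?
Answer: $\frac{15}{6479} \approx 0.0023152$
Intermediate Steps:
$A = \frac{45}{341}$ ($A = 30 \cdot 3 \cdot \frac{1}{682} = 90 \cdot \frac{1}{682} = \frac{45}{341} \approx 0.13196$)
$o = 57$ ($o = \left(4 - \left(1 \cdot 3 + 4\right)\right) \left(-14\right) + 15 = \left(4 - \left(3 + 4\right)\right) \left(-14\right) + 15 = \left(4 - 7\right) \left(-14\right) + 15 = \left(-3\right) \left(-14\right) + 15 = 42 + 15 = 57$)
$\frac{A}{o} = \frac{45}{341 \cdot 57} = \frac{45}{341} \cdot \frac{1}{57} = \frac{15}{6479}$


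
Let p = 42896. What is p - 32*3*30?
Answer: 40016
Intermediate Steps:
p - 32*3*30 = 42896 - 32*3*30 = 42896 - 96*30 = 42896 - 2880 = 40016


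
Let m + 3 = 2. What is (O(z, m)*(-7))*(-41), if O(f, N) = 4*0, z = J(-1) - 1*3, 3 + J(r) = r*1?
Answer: 0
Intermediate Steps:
J(r) = -3 + r (J(r) = -3 + r*1 = -3 + r)
m = -1 (m = -3 + 2 = -1)
z = -7 (z = (-3 - 1) - 1*3 = -4 - 3 = -7)
O(f, N) = 0
(O(z, m)*(-7))*(-41) = (0*(-7))*(-41) = 0*(-41) = 0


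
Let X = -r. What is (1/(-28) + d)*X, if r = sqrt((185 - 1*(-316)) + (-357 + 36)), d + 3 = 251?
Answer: -20829*sqrt(5)/14 ≈ -3326.8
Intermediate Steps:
d = 248 (d = -3 + 251 = 248)
r = 6*sqrt(5) (r = sqrt((185 + 316) - 321) = sqrt(501 - 321) = sqrt(180) = 6*sqrt(5) ≈ 13.416)
X = -6*sqrt(5) ≈ -13.416
(1/(-28) + d)*X = (1/(-28) + 248)*(-6*sqrt(5)) = (-1/28 + 248)*(-6*sqrt(5)) = 6943*(-6*sqrt(5))/28 = -20829*sqrt(5)/14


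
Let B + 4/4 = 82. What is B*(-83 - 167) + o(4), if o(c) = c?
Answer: -20246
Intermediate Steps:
B = 81 (B = -1 + 82 = 81)
B*(-83 - 167) + o(4) = 81*(-83 - 167) + 4 = 81*(-250) + 4 = -20250 + 4 = -20246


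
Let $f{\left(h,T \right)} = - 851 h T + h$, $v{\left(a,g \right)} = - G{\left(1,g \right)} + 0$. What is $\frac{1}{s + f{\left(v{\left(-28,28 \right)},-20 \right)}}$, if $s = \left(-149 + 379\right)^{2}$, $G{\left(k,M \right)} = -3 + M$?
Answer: $- \frac{1}{372625} \approx -2.6837 \cdot 10^{-6}$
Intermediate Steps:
$s = 52900$ ($s = 230^{2} = 52900$)
$v{\left(a,g \right)} = 3 - g$ ($v{\left(a,g \right)} = - (-3 + g) + 0 = \left(3 - g\right) + 0 = 3 - g$)
$f{\left(h,T \right)} = h - 851 T h$ ($f{\left(h,T \right)} = - 851 T h + h = h - 851 T h$)
$\frac{1}{s + f{\left(v{\left(-28,28 \right)},-20 \right)}} = \frac{1}{52900 + \left(3 - 28\right) \left(1 - -17020\right)} = \frac{1}{52900 + \left(3 - 28\right) \left(1 + 17020\right)} = \frac{1}{52900 - 425525} = \frac{1}{-372625} = - \frac{1}{372625}$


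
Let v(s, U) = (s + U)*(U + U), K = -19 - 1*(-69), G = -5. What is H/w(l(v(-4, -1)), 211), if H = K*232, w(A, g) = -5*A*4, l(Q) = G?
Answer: 116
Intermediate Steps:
K = 50 (K = -19 + 69 = 50)
v(s, U) = 2*U*(U + s) (v(s, U) = (U + s)*(2*U) = 2*U*(U + s))
l(Q) = -5
w(A, g) = -20*A
H = 11600 (H = 50*232 = 11600)
H/w(l(v(-4, -1)), 211) = 11600/((-20*(-5))) = 11600/100 = 11600*(1/100) = 116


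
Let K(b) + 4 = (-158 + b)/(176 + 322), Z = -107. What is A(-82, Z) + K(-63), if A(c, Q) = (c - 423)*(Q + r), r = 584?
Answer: -119962943/498 ≈ -2.4089e+5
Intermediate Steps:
A(c, Q) = (-423 + c)*(584 + Q) (A(c, Q) = (c - 423)*(Q + 584) = (-423 + c)*(584 + Q))
K(b) = -1075/249 + b/498 (K(b) = -4 + (-158 + b)/(176 + 322) = -4 + (-158 + b)/498 = -4 + (-158 + b)*(1/498) = -4 + (-79/249 + b/498) = -1075/249 + b/498)
A(-82, Z) + K(-63) = (-247032 - 423*(-107) + 584*(-82) - 107*(-82)) + (-1075/249 + (1/498)*(-63)) = (-247032 + 45261 - 47888 + 8774) + (-1075/249 - 21/166) = -240885 - 2213/498 = -119962943/498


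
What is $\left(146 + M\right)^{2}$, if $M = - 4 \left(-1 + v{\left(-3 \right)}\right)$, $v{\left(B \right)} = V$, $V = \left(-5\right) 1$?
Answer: $28900$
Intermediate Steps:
$V = -5$
$v{\left(B \right)} = -5$
$M = 24$ ($M = - 4 \left(-1 - 5\right) = \left(-4\right) \left(-6\right) = 24$)
$\left(146 + M\right)^{2} = \left(146 + 24\right)^{2} = 170^{2} = 28900$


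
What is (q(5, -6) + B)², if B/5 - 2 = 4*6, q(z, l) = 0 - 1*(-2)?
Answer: 17424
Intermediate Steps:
q(z, l) = 2 (q(z, l) = 0 + 2 = 2)
B = 130 (B = 10 + 5*(4*6) = 10 + 5*24 = 10 + 120 = 130)
(q(5, -6) + B)² = (2 + 130)² = 132² = 17424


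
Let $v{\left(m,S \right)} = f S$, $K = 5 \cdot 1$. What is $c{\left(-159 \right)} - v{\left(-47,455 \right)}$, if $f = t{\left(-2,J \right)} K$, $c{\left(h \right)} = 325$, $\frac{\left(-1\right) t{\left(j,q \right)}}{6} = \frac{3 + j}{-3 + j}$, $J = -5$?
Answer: $-2405$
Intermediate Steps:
$t{\left(j,q \right)} = - \frac{6 \left(3 + j\right)}{-3 + j}$ ($t{\left(j,q \right)} = - 6 \frac{3 + j}{-3 + j} = - \frac{6 \left(3 + j\right)}{-3 + j}$)
$K = 5$
$f = 6$ ($f = \frac{6 \left(-3 - -2\right)}{-3 - 2} \cdot 5 = \frac{6 \left(-3 + 2\right)}{-5} \cdot 5 = 6 \left(- \frac{1}{5}\right) \left(-1\right) 5 = \frac{6}{5} \cdot 5 = 6$)
$v{\left(m,S \right)} = 6 S$
$c{\left(-159 \right)} - v{\left(-47,455 \right)} = 325 - 6 \cdot 455 = 325 - 2730 = -2405$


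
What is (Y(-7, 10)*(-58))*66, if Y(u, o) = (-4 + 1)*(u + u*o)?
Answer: -884268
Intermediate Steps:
Y(u, o) = -3*u - 3*o*u (Y(u, o) = -3*(u + o*u) = -3*u - 3*o*u)
(Y(-7, 10)*(-58))*66 = (-3*(-7)*(1 + 10)*(-58))*66 = (-3*(-7)*11*(-58))*66 = (231*(-58))*66 = -13398*66 = -884268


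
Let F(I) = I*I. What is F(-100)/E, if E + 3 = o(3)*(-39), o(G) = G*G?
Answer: -5000/177 ≈ -28.249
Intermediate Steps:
F(I) = I²
o(G) = G²
E = -354 (E = -3 + 3²*(-39) = -3 + 9*(-39) = -3 - 351 = -354)
F(-100)/E = (-100)²/(-354) = 10000*(-1/354) = -5000/177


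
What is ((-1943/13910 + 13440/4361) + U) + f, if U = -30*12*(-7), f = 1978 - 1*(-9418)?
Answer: 120620578591/8665930 ≈ 13919.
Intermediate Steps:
f = 11396 (f = 1978 + 9418 = 11396)
U = 2520 (U = -360*(-7) = 2520)
((-1943/13910 + 13440/4361) + U) + f = ((-1943/13910 + 13440/4361) + 2520) + 11396 = ((-1943*1/13910 + 13440*(1/4361)) + 2520) + 11396 = ((-1943/13910 + 1920/623) + 2520) + 11396 = (25496711/8665930 + 2520) + 11396 = 21863640311/8665930 + 11396 = 120620578591/8665930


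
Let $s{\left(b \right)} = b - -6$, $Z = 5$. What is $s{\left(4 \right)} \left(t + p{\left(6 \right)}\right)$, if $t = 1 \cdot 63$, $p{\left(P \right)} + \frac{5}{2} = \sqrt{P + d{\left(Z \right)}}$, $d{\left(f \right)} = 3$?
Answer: $635$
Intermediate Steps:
$p{\left(P \right)} = - \frac{5}{2} + \sqrt{3 + P}$ ($p{\left(P \right)} = - \frac{5}{2} + \sqrt{P + 3} = - \frac{5}{2} + \sqrt{3 + P}$)
$s{\left(b \right)} = 6 + b$ ($s{\left(b \right)} = b + 6 = 6 + b$)
$t = 63$
$s{\left(4 \right)} \left(t + p{\left(6 \right)}\right) = \left(6 + 4\right) \left(63 - \left(\frac{5}{2} - \sqrt{3 + 6}\right)\right) = 10 \left(63 - \left(\frac{5}{2} - \sqrt{9}\right)\right) = 10 \left(63 + \left(- \frac{5}{2} + 3\right)\right) = 10 \left(63 + \frac{1}{2}\right) = 10 \cdot \frac{127}{2} = 635$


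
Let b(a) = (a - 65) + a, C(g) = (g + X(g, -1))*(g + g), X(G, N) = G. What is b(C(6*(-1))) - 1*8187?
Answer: -7964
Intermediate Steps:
C(g) = 4*g² (C(g) = (g + g)*(g + g) = (2*g)*(2*g) = 4*g²)
b(a) = -65 + 2*a (b(a) = (-65 + a) + a = -65 + 2*a)
b(C(6*(-1))) - 1*8187 = (-65 + 2*(4*(6*(-1))²)) - 1*8187 = (-65 + 2*(4*(-6)²)) - 8187 = (-65 + 2*(4*36)) - 8187 = (-65 + 2*144) - 8187 = (-65 + 288) - 8187 = 223 - 8187 = -7964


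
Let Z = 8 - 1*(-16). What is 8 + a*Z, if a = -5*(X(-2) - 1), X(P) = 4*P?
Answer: 1088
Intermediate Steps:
Z = 24 (Z = 8 + 16 = 24)
a = 45 (a = -5*(4*(-2) - 1) = -5*(-8 - 1) = -5*(-9) = 45)
8 + a*Z = 8 + 45*24 = 8 + 1080 = 1088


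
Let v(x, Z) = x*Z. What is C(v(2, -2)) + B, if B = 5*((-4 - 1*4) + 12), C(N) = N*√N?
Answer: 20 - 8*I ≈ 20.0 - 8.0*I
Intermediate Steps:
v(x, Z) = Z*x
C(N) = N^(3/2)
B = 20 (B = 5*((-4 - 4) + 12) = 5*(-8 + 12) = 5*4 = 20)
C(v(2, -2)) + B = (-2*2)^(3/2) + 20 = (-4)^(3/2) + 20 = -8*I + 20 = 20 - 8*I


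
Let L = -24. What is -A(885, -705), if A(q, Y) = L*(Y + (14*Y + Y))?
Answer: -270720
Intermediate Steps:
A(q, Y) = -384*Y (A(q, Y) = -24*(Y + (14*Y + Y)) = -24*(Y + 15*Y) = -384*Y)
-A(885, -705) = -(-384)*(-705) = -1*270720 = -270720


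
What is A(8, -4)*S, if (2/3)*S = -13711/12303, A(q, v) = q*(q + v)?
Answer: -219376/4101 ≈ -53.493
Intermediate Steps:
S = -13711/8202 (S = 3*(-13711/12303)/2 = 3*(-13711*1/12303)/2 = (3/2)*(-13711/12303) = -13711/8202 ≈ -1.6717)
A(8, -4)*S = (8*(8 - 4))*(-13711/8202) = (8*4)*(-13711/8202) = 32*(-13711/8202) = -219376/4101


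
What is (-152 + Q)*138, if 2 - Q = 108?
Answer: -35604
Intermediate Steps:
Q = -106 (Q = 2 - 1*108 = 2 - 108 = -106)
(-152 + Q)*138 = (-152 - 106)*138 = -258*138 = -35604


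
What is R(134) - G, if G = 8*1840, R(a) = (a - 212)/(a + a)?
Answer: -1972519/134 ≈ -14720.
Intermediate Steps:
R(a) = (-212 + a)/(2*a) (R(a) = (-212 + a)/((2*a)) = (-212 + a)*(1/(2*a)) = (-212 + a)/(2*a))
G = 14720
R(134) - G = (1/2)*(-212 + 134)/134 - 1*14720 = (1/2)*(1/134)*(-78) - 14720 = -39/134 - 14720 = -1972519/134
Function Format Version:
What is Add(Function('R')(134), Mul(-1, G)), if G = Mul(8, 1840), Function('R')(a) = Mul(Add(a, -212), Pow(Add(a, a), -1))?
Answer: Rational(-1972519, 134) ≈ -14720.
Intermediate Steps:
Function('R')(a) = Mul(Rational(1, 2), Pow(a, -1), Add(-212, a)) (Function('R')(a) = Mul(Add(-212, a), Pow(Mul(2, a), -1)) = Mul(Add(-212, a), Mul(Rational(1, 2), Pow(a, -1))) = Mul(Rational(1, 2), Pow(a, -1), Add(-212, a)))
G = 14720
Add(Function('R')(134), Mul(-1, G)) = Add(Mul(Rational(1, 2), Pow(134, -1), Add(-212, 134)), Mul(-1, 14720)) = Add(Mul(Rational(1, 2), Rational(1, 134), -78), -14720) = Add(Rational(-39, 134), -14720) = Rational(-1972519, 134)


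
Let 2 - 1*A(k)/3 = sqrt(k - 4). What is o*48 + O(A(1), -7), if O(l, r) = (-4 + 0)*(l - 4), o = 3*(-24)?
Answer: -3464 + 12*I*sqrt(3) ≈ -3464.0 + 20.785*I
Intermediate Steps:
A(k) = 6 - 3*sqrt(-4 + k) (A(k) = 6 - 3*sqrt(k - 4) = 6 - 3*sqrt(-4 + k))
o = -72
O(l, r) = 16 - 4*l (O(l, r) = -4*(-4 + l) = 16 - 4*l)
o*48 + O(A(1), -7) = -72*48 + (16 - 4*(6 - 3*sqrt(-4 + 1))) = -3456 + (16 - 4*(6 - 3*I*sqrt(3))) = -3456 + (16 + (-24 + 12*I*sqrt(3))) = -3456 + (-8 + 12*I*sqrt(3)) = -3464 + 12*I*sqrt(3)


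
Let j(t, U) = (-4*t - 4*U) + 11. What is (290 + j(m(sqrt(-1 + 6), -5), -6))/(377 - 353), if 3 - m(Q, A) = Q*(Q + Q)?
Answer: 353/24 ≈ 14.708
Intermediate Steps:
m(Q, A) = 3 - 2*Q**2 (m(Q, A) = 3 - Q*(Q + Q) = 3 - Q*2*Q = 3 - 2*Q**2)
j(t, U) = 11 - 4*U - 4*t (j(t, U) = (-4*U - 4*t) + 11 = 11 - 4*U - 4*t)
(290 + j(m(sqrt(-1 + 6), -5), -6))/(377 - 353) = (290 + (11 - 4*(-6) - 4*(3 - 2*(sqrt(-1 + 6))**2)))/(377 - 353) = (290 + (11 + 24 - 4*(3 - 2*(sqrt(5))**2)))/24 = (290 + (11 + 24 - 4*(3 - 2*5)))*(1/24) = (290 + (11 + 24 - 4*(3 - 10)))*(1/24) = (290 + (11 + 24 - 4*(-7)))*(1/24) = (290 + (11 + 24 + 28))*(1/24) = (290 + 63)*(1/24) = 353*(1/24) = 353/24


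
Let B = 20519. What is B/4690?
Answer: 20519/4690 ≈ 4.3751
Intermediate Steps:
B/4690 = 20519/4690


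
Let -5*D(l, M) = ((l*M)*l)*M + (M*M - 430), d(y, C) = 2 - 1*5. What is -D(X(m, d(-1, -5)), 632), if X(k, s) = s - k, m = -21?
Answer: 25962474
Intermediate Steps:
d(y, C) = -3 (d(y, C) = 2 - 5 = -3)
D(l, M) = 86 - M**2/5 - M**2*l**2/5 (D(l, M) = -(((l*M)*l)*M + (M*M - 430))/5 = -(((M*l)*l)*M + (M**2 - 430))/5 = -((M*l**2)*M + (-430 + M**2))/5 = -(M**2*l**2 + (-430 + M**2))/5 = -(-430 + M**2 + M**2*l**2)/5 = 86 - M**2/5 - M**2*l**2/5)
-D(X(m, d(-1, -5)), 632) = -(86 - 1/5*632**2 - 1/5*632**2*(-3 - 1*(-21))**2) = -(86 - 1/5*399424 - 1/5*399424*(-3 + 21)**2) = -(86 - 399424/5 - 1/5*399424*18**2) = -(86 - 399424/5 - 1/5*399424*324) = -(86 - 399424/5 - 129413376/5) = -1*(-25962474) = 25962474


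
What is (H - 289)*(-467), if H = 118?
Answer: 79857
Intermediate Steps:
(H - 289)*(-467) = (118 - 289)*(-467) = -171*(-467) = 79857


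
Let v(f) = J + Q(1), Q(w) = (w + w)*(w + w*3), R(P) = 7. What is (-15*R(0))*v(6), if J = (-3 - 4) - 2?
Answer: 105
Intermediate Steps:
J = -9 (J = -7 - 2 = -9)
Q(w) = 8*w² (Q(w) = (2*w)*(w + 3*w) = (2*w)*(4*w) = 8*w²)
v(f) = -1 (v(f) = -9 + 8*1² = -9 + 8*1 = -9 + 8 = -1)
(-15*R(0))*v(6) = -15*7*(-1) = -105*(-1) = 105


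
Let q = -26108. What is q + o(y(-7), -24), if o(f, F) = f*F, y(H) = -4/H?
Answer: -182852/7 ≈ -26122.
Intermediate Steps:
o(f, F) = F*f
q + o(y(-7), -24) = -26108 - (-96)/(-7) = -26108 - (-96)*(-1)/7 = -26108 - 24*4/7 = -26108 - 96/7 = -182852/7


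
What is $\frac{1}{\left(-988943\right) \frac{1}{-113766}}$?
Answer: $\frac{113766}{988943} \approx 0.11504$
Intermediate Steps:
$\frac{1}{\left(-988943\right) \frac{1}{-113766}} = \frac{1}{\left(-988943\right) \left(- \frac{1}{113766}\right)} = \frac{1}{\frac{988943}{113766}} = \frac{113766}{988943}$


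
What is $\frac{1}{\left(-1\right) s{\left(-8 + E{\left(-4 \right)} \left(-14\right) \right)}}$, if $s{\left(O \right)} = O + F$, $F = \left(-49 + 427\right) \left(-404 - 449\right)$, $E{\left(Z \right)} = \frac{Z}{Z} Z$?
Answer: $\frac{1}{322386} \approx 3.1019 \cdot 10^{-6}$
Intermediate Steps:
$E{\left(Z \right)} = Z$ ($E{\left(Z \right)} = 1 Z = Z$)
$F = -322434$ ($F = 378 \left(-853\right) = -322434$)
$s{\left(O \right)} = -322434 + O$ ($s{\left(O \right)} = O - 322434 = -322434 + O$)
$\frac{1}{\left(-1\right) s{\left(-8 + E{\left(-4 \right)} \left(-14\right) \right)}} = \frac{1}{\left(-1\right) \left(-322434 - -48\right)} = \frac{1}{\left(-1\right) \left(-322434 + \left(-8 + 56\right)\right)} = \frac{1}{\left(-1\right) \left(-322434 + 48\right)} = \frac{1}{\left(-1\right) \left(-322386\right)} = \frac{1}{322386}$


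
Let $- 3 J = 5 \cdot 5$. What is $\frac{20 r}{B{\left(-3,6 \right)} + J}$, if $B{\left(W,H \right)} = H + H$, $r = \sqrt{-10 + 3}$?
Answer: $\frac{60 i \sqrt{7}}{11} \approx 14.431 i$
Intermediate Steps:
$J = - \frac{25}{3}$ ($J = - \frac{5 \cdot 5}{3} = \left(- \frac{1}{3}\right) 25 = - \frac{25}{3} \approx -8.3333$)
$r = i \sqrt{7}$ ($r = \sqrt{-7} = i \sqrt{7} \approx 2.6458 i$)
$B{\left(W,H \right)} = 2 H$
$\frac{20 r}{B{\left(-3,6 \right)} + J} = \frac{20 i \sqrt{7}}{2 \cdot 6 - \frac{25}{3}} = \frac{20 i \sqrt{7}}{12 - \frac{25}{3}} = \frac{20 i \sqrt{7}}{\frac{11}{3}} = 20 i \sqrt{7} \cdot \frac{3}{11} = \frac{60 i \sqrt{7}}{11}$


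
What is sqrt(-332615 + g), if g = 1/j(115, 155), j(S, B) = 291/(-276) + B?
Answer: I*sqrt(66719430804939)/14163 ≈ 576.73*I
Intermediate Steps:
j(S, B) = -97/92 + B (j(S, B) = 291*(-1/276) + B = -97/92 + B)
g = 92/14163 (g = 1/(-97/92 + 155) = 1/(14163/92) = 92/14163 ≈ 0.0064958)
sqrt(-332615 + g) = sqrt(-332615 + 92/14163) = sqrt(-4710826153/14163) = I*sqrt(66719430804939)/14163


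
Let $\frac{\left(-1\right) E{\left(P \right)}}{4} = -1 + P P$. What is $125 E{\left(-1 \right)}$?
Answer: $0$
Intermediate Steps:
$E{\left(P \right)} = 4 - 4 P^{2}$ ($E{\left(P \right)} = - 4 \left(-1 + P P\right) = - 4 \left(-1 + P^{2}\right) = 4 - 4 P^{2}$)
$125 E{\left(-1 \right)} = 125 \left(4 - 4 \left(-1\right)^{2}\right) = 125 \left(4 - 4\right) = 125 \cdot 0 = 0$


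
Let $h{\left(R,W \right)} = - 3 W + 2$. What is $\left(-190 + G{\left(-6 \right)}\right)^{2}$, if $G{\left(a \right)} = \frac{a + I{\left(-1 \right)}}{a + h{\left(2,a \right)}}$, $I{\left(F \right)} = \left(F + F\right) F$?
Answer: $\frac{1774224}{49} \approx 36209.0$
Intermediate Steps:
$I{\left(F \right)} = 2 F^{2}$ ($I{\left(F \right)} = 2 F F = 2 F^{2}$)
$h{\left(R,W \right)} = 2 - 3 W$
$G{\left(a \right)} = \frac{2 + a}{2 - 2 a}$ ($G{\left(a \right)} = \frac{a + 2 \left(-1\right)^{2}}{a - \left(-2 + 3 a\right)} = \frac{a + 2 \cdot 1}{2 - 2 a} = \frac{a + 2}{2 - 2 a} = \frac{2 + a}{2 - 2 a}$)
$\left(-190 + G{\left(-6 \right)}\right)^{2} = \left(-190 + \frac{-2 - -6}{2 \left(-1 - 6\right)}\right)^{2} = \left(-190 + \frac{-2 + 6}{2 \left(-7\right)}\right)^{2} = \left(-190 + \frac{1}{2} \left(- \frac{1}{7}\right) 4\right)^{2} = \left(-190 - \frac{2}{7}\right)^{2} = \left(- \frac{1332}{7}\right)^{2} = \frac{1774224}{49}$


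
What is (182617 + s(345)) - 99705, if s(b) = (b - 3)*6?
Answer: 84964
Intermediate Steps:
s(b) = -18 + 6*b (s(b) = (-3 + b)*6 = -18 + 6*b)
(182617 + s(345)) - 99705 = (182617 + (-18 + 6*345)) - 99705 = (182617 + (-18 + 2070)) - 99705 = (182617 + 2052) - 99705 = 184669 - 99705 = 84964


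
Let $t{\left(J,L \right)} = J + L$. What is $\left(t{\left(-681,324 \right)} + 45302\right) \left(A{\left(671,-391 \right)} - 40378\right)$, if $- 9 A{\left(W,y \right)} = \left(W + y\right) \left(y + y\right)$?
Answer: $- \frac{6491945690}{9} \approx -7.2133 \cdot 10^{8}$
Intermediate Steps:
$A{\left(W,y \right)} = - \frac{2 y \left(W + y\right)}{9}$ ($A{\left(W,y \right)} = - \frac{\left(W + y\right) \left(y + y\right)}{9} = - \frac{\left(W + y\right) 2 y}{9} = - \frac{2 y \left(W + y\right)}{9}$)
$\left(t{\left(-681,324 \right)} + 45302\right) \left(A{\left(671,-391 \right)} - 40378\right) = \left(\left(-681 + 324\right) + 45302\right) \left(\left(- \frac{2}{9}\right) \left(-391\right) \left(671 - 391\right) - 40378\right) = \left(-357 + 45302\right) \left(\left(- \frac{2}{9}\right) \left(-391\right) 280 - 40378\right) = 44945 \left(\frac{218960}{9} - 40378\right) = 44945 \left(- \frac{144442}{9}\right) = - \frac{6491945690}{9}$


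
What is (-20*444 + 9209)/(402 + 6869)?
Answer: 329/7271 ≈ 0.045248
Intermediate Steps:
(-20*444 + 9209)/(402 + 6869) = (-8880 + 9209)/7271 = 329*(1/7271) = 329/7271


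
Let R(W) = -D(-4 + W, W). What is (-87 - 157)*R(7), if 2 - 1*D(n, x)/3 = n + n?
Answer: -2928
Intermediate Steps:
D(n, x) = 6 - 6*n (D(n, x) = 6 - 3*(n + n) = 6 - 6*n)
R(W) = -30 + 6*W (R(W) = -(6 - 6*(-4 + W)) = -(6 + (24 - 6*W)) = -(30 - 6*W) = -30 + 6*W)
(-87 - 157)*R(7) = (-87 - 157)*(-30 + 6*7) = -244*(-30 + 42) = -244*12 = -2928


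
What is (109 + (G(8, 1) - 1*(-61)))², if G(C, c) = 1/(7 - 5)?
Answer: 116281/4 ≈ 29070.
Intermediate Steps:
G(C, c) = ½ (G(C, c) = 1/2 = ½)
(109 + (G(8, 1) - 1*(-61)))² = (109 + (½ - 1*(-61)))² = (109 + (½ + 61))² = (109 + 123/2)² = (341/2)² = 116281/4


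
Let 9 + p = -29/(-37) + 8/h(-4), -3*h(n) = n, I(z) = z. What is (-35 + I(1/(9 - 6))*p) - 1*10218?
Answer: -1138165/111 ≈ -10254.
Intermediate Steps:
h(n) = -n/3
p = -82/37 (p = -9 + (-29/(-37) + 8/((-⅓*(-4)))) = -9 + (-29*(-1/37) + 8/(4/3)) = -9 + (29/37 + 8*(¾)) = -9 + (29/37 + 6) = -9 + 251/37 = -82/37 ≈ -2.2162)
(-35 + I(1/(9 - 6))*p) - 1*10218 = (-35 - 82/37/(9 - 6)) - 1*10218 = (-35 - 82/37/3) - 10218 = (-35 + (⅓)*(-82/37)) - 10218 = (-35 - 82/111) - 10218 = -3967/111 - 10218 = -1138165/111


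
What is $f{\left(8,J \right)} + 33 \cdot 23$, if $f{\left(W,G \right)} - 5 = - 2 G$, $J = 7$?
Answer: $750$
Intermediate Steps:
$f{\left(W,G \right)} = 5 - 2 G$
$f{\left(8,J \right)} + 33 \cdot 23 = \left(5 - 14\right) + 33 \cdot 23 = \left(5 - 14\right) + 759 = -9 + 759 = 750$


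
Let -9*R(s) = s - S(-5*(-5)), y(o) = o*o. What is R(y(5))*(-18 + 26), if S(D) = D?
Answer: 0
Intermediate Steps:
y(o) = o**2
R(s) = 25/9 - s/9 (R(s) = -(s - (-5)*(-5))/9 = -(s - 1*25)/9 = -(s - 25)/9 = -(-25 + s)/9 = 25/9 - s/9)
R(y(5))*(-18 + 26) = (25/9 - 1/9*5**2)*(-18 + 26) = (25/9 - 1/9*25)*8 = (25/9 - 25/9)*8 = 0*8 = 0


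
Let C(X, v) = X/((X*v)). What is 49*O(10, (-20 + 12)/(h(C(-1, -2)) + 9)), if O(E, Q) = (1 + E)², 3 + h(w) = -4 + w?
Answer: 5929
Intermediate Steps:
C(X, v) = 1/v (C(X, v) = X*(1/(X*v)) = 1/v)
h(w) = -7 + w (h(w) = -3 + (-4 + w) = -7 + w)
49*O(10, (-20 + 12)/(h(C(-1, -2)) + 9)) = 49*(1 + 10)² = 49*11² = 49*121 = 5929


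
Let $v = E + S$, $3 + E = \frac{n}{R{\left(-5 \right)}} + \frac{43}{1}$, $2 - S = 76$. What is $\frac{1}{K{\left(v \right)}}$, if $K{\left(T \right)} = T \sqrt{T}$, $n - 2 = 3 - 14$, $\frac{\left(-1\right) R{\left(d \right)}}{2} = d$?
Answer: $\frac{10 i \sqrt{3490}}{121801} \approx 0.0048502 i$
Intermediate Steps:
$S = -74$ ($S = 2 - 76 = -74$)
$R{\left(d \right)} = - 2 d$
$n = -9$ ($n = 2 + \left(3 - 14\right) = 2 - 11 = -9$)
$E = \frac{391}{10}$ ($E = -3 + \left(- \frac{9}{\left(-2\right) \left(-5\right)} + \frac{43}{1}\right) = -3 + \left(- \frac{9}{10} + 43 \cdot 1\right) = -3 + \left(\left(-9\right) \frac{1}{10} + 43\right) = -3 + \left(- \frac{9}{10} + 43\right) = -3 + \frac{421}{10} = \frac{391}{10} \approx 39.1$)
$v = - \frac{349}{10}$ ($v = \frac{391}{10} - 74 = - \frac{349}{10} \approx -34.9$)
$K{\left(T \right)} = T^{\frac{3}{2}}$
$\frac{1}{K{\left(v \right)}} = \frac{1}{\left(- \frac{349}{10}\right)^{\frac{3}{2}}} = \frac{1}{\left(- \frac{349}{100}\right) i \sqrt{3490}} = \frac{10 i \sqrt{3490}}{121801}$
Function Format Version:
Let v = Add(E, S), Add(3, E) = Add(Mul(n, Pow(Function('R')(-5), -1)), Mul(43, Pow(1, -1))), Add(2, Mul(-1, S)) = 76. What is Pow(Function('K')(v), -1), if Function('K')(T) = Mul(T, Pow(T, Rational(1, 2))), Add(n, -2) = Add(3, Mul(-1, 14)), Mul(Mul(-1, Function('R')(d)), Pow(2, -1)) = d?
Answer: Mul(Rational(10, 121801), I, Pow(3490, Rational(1, 2))) ≈ Mul(0.0048502, I)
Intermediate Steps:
S = -74 (S = Add(2, Mul(-1, 76)) = Add(2, -76) = -74)
Function('R')(d) = Mul(-2, d)
n = -9 (n = Add(2, Add(3, Mul(-1, 14))) = Add(2, Add(3, -14)) = Add(2, -11) = -9)
E = Rational(391, 10) (E = Add(-3, Add(Mul(-9, Pow(Mul(-2, -5), -1)), Mul(43, Pow(1, -1)))) = Add(-3, Add(Mul(-9, Pow(10, -1)), Mul(43, 1))) = Add(-3, Add(Mul(-9, Rational(1, 10)), 43)) = Add(-3, Add(Rational(-9, 10), 43)) = Add(-3, Rational(421, 10)) = Rational(391, 10) ≈ 39.100)
v = Rational(-349, 10) (v = Add(Rational(391, 10), -74) = Rational(-349, 10) ≈ -34.900)
Function('K')(T) = Pow(T, Rational(3, 2))
Pow(Function('K')(v), -1) = Pow(Pow(Rational(-349, 10), Rational(3, 2)), -1) = Pow(Mul(Rational(-349, 100), I, Pow(3490, Rational(1, 2))), -1) = Mul(Rational(10, 121801), I, Pow(3490, Rational(1, 2)))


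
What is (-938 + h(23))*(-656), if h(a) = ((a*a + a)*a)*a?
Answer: -190941920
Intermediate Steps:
h(a) = a²*(a + a²) (h(a) = ((a² + a)*a)*a = ((a + a²)*a)*a = (a*(a + a²))*a = a²*(a + a²))
(-938 + h(23))*(-656) = (-938 + 23³*(1 + 23))*(-656) = (-938 + 12167*24)*(-656) = (-938 + 292008)*(-656) = 291070*(-656) = -190941920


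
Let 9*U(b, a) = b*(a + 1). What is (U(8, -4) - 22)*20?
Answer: -1480/3 ≈ -493.33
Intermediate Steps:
U(b, a) = b*(1 + a)/9 (U(b, a) = (b*(a + 1))/9 = (b*(1 + a))/9 = b*(1 + a)/9)
(U(8, -4) - 22)*20 = ((1/9)*8*(1 - 4) - 22)*20 = ((1/9)*8*(-3) - 22)*20 = (-8/3 - 22)*20 = -74/3*20 = -1480/3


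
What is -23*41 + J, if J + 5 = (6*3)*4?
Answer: -876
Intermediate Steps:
J = 67 (J = -5 + (6*3)*4 = -5 + 18*4 = -5 + 72 = 67)
-23*41 + J = -23*41 + 67 = -943 + 67 = -876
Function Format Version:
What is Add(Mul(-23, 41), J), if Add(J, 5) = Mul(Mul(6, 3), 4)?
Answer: -876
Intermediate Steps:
J = 67 (J = Add(-5, Mul(Mul(6, 3), 4)) = Add(-5, Mul(18, 4)) = Add(-5, 72) = 67)
Add(Mul(-23, 41), J) = Add(Mul(-23, 41), 67) = Add(-943, 67) = -876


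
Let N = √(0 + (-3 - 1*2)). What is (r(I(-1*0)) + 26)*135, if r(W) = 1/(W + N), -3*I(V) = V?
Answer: 3510 - 27*I*√5 ≈ 3510.0 - 60.374*I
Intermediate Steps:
I(V) = -V/3
N = I*√5 (N = √(0 + (-3 - 2)) = √(0 - 5) = √(-5) = I*√5 ≈ 2.2361*I)
r(W) = 1/(W + I*√5)
(r(I(-1*0)) + 26)*135 = (1/(-(-1)*0/3 + I*√5) + 26)*135 = (1/(-⅓*0 + I*√5) + 26)*135 = (1/(0 + I*√5) + 26)*135 = (1/(I*√5) + 26)*135 = (-I*√5/5 + 26)*135 = (26 - I*√5/5)*135 = 3510 - 27*I*√5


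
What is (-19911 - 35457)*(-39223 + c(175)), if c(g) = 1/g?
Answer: 380047280832/175 ≈ 2.1717e+9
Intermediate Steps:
(-19911 - 35457)*(-39223 + c(175)) = (-19911 - 35457)*(-39223 + 1/175) = -55368*(-39223 + 1/175) = -55368*(-6864024/175) = 380047280832/175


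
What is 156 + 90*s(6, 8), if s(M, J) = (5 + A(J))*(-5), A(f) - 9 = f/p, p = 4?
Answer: -7044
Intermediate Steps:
A(f) = 9 + f/4
s(M, J) = -70 - 5*J/4 (s(M, J) = (5 + (9 + J/4))*(-5) = (14 + J/4)*(-5) = -70 - 5*J/4)
156 + 90*s(6, 8) = 156 + 90*(-70 - 5/4*8) = 156 + 90*(-70 - 10) = 156 + 90*(-80) = 156 - 7200 = -7044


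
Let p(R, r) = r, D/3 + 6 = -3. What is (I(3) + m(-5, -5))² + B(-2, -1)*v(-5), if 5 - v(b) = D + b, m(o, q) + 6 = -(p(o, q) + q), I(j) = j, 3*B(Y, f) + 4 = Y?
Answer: -25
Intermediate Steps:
D = -27 (D = -18 + 3*(-3) = -18 - 9 = -27)
B(Y, f) = -4/3 + Y/3
m(o, q) = -6 - 2*q (m(o, q) = -6 - (q + q) = -6 - 2*q)
v(b) = 32 - b (v(b) = 5 - (-27 + b) = 5 + (27 - b) = 32 - b)
(I(3) + m(-5, -5))² + B(-2, -1)*v(-5) = (3 + (-6 - 2*(-5)))² + (-4/3 + (⅓)*(-2))*(32 - 1*(-5)) = (3 + (-6 + 10))² + (-4/3 - ⅔)*(32 + 5) = (3 + 4)² - 2*37 = 7² - 74 = 49 - 74 = -25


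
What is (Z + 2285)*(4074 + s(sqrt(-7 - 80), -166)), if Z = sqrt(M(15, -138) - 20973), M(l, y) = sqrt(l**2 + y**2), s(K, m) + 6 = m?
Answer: 8916070 + 3902*sqrt(-20973 + 3*sqrt(2141)) ≈ 8.9161e+6 + 5.6322e+5*I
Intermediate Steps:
s(K, m) = -6 + m
Z = sqrt(-20973 + 3*sqrt(2141)) (Z = sqrt(sqrt(15**2 + (-138)**2) - 20973) = sqrt(sqrt(225 + 19044) - 20973) = sqrt(sqrt(19269) - 20973) = sqrt(3*sqrt(2141) - 20973) = sqrt(-20973 + 3*sqrt(2141)) ≈ 144.34*I)
(Z + 2285)*(4074 + s(sqrt(-7 - 80), -166)) = (sqrt(-20973 + 3*sqrt(2141)) + 2285)*(4074 + (-6 - 166)) = (2285 + sqrt(-20973 + 3*sqrt(2141)))*(4074 - 172) = (2285 + sqrt(-20973 + 3*sqrt(2141)))*3902 = 8916070 + 3902*sqrt(-20973 + 3*sqrt(2141))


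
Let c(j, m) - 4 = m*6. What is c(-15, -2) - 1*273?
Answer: -281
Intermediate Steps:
c(j, m) = 4 + 6*m (c(j, m) = 4 + m*6 = 4 + 6*m)
c(-15, -2) - 1*273 = (4 + 6*(-2)) - 1*273 = (4 - 12) - 273 = -8 - 273 = -281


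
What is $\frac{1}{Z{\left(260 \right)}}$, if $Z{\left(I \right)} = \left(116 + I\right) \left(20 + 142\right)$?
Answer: $\frac{1}{60912} \approx 1.6417 \cdot 10^{-5}$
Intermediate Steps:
$Z{\left(I \right)} = 18792 + 162 I$ ($Z{\left(I \right)} = \left(116 + I\right) 162 = 18792 + 162 I$)
$\frac{1}{Z{\left(260 \right)}} = \frac{1}{18792 + 162 \cdot 260} = \frac{1}{18792 + 42120} = \frac{1}{60912}$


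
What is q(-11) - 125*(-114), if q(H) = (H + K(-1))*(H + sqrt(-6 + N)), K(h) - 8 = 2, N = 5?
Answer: 14261 - I ≈ 14261.0 - 1.0*I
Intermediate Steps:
K(h) = 10 (K(h) = 8 + 2 = 10)
q(H) = (10 + H)*(I + H) (q(H) = (H + 10)*(H + sqrt(-6 + 5)) = (10 + H)*(H + sqrt(-1)) = (10 + H)*(H + I) = (10 + H)*(I + H))
q(-11) - 125*(-114) = ((-11)**2 + 10*I - 11*(10 + I)) - 125*(-114) = (121 + 10*I + (-110 - 11*I)) + 14250 = (11 - I) + 14250 = 14261 - I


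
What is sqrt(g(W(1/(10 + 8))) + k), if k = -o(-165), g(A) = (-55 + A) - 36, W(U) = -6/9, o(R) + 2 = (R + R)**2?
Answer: I*sqrt(980907)/3 ≈ 330.14*I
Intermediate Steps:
o(R) = -2 + 4*R**2 (o(R) = -2 + (R + R)**2 = -2 + (2*R)**2 = -2 + 4*R**2)
W(U) = -2/3 (W(U) = -6*1/9 = -2/3)
g(A) = -91 + A
k = -108898 (k = -(-2 + 4*(-165)**2) = -(-2 + 4*27225) = -(-2 + 108900) = -1*108898 = -108898)
sqrt(g(W(1/(10 + 8))) + k) = sqrt((-91 - 2/3) - 108898) = sqrt(-275/3 - 108898) = sqrt(-326969/3) = I*sqrt(980907)/3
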